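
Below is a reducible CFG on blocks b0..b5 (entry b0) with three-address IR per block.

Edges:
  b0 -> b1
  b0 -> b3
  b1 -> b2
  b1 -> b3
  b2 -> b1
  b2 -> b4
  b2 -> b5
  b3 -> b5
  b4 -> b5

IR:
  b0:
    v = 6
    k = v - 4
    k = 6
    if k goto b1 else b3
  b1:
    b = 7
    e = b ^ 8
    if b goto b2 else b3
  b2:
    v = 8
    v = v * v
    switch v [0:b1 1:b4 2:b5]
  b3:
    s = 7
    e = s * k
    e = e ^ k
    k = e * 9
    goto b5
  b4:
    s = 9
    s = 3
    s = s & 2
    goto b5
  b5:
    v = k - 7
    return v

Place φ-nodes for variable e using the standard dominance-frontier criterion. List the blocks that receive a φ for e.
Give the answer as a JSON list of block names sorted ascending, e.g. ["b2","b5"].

Answer: ["b1", "b3", "b5"]

Working:
idom tree: b1←b0 b2←b1 b3←b0 b4←b2 b5←b0
Dom at joins:
  b1: preds {b0,b2}: {b0} ∩ {b0,b1,b2} = {b0}; idom=b0
  b3: preds {b0,b1}: {b0} ∩ {b0,b1} = {b0}; idom=b0
  b5: preds {b2,b3,b4}: {b0,b1,b2} ∩ {b0,b3} ∩ {b0,b1,b2,b4} = {b0}; idom=b0

DF walk-up:
  join b1 pred b0: · stop@b0
  join b1 pred b2: b2→b1 stop@b0
  join b3 pred b0: · stop@b0
  join b3 pred b1: b1 stop@b0
  join b5 pred b2: b2→b1 stop@b0
  join b5 pred b3: b3 stop@b0
  join b5 pred b4: b4→b2→b1 stop@b0
  b0: DF=∅
  b1: DF={b1,b3,b5}
  b2: DF={b1,b5}
  b3: DF={b5}
  b4: DF={b5}
  b5: DF=∅

φ for e: defs {b1,b3}
  DF⁺ = {b1,b3,b5}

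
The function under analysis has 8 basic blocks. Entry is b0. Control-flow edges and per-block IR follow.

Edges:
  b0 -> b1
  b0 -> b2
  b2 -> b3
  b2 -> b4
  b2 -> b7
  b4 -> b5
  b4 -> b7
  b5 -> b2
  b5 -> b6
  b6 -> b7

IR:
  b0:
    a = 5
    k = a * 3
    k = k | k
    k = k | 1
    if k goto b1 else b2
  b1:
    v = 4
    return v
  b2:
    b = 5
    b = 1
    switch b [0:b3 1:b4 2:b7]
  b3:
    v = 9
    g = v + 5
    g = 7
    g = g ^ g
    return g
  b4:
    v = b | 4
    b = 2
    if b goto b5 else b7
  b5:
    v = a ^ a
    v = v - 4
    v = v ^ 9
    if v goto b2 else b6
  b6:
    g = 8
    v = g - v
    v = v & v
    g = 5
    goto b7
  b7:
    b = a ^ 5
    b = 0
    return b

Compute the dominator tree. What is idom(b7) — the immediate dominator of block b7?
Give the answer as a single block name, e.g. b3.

Answer: b2

Derivation:
idom tree: b1←b0 b2←b0 b3←b2 b4←b2 b5←b4 b6←b5 b7←b2
Dom at joins:
  b2: preds {b0,b5}: {b0} ∩ {b0,b2,b4,b5} = {b0}; idom=b0
  b7: preds {b2,b4,b6}: {b0,b2} ∩ {b0,b2,b4} ∩ {b0,b2,b4,b5,b6} = {b0,b2}; idom=b2

idom(b7) = b2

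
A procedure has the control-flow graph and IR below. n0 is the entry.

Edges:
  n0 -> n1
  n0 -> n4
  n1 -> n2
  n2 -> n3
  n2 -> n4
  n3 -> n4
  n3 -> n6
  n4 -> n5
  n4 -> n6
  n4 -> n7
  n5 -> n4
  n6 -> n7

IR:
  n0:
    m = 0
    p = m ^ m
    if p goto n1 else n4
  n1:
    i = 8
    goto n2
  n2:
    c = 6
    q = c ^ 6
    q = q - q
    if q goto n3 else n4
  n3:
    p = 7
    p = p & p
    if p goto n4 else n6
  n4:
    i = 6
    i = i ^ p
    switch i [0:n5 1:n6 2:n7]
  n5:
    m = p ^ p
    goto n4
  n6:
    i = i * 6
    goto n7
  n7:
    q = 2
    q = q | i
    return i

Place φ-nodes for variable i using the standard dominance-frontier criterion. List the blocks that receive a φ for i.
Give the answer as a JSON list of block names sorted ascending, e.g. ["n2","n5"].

Answer: ["n4", "n6", "n7"]

Analysis:
idom tree: n1←n0 n2←n1 n3←n2 n4←n0 n5←n4 n6←n0 n7←n0
Join-block Dom:
  n4: preds {n0,n2,n3,n5}: {n0} ∩ {n0,n1,n2} ∩ {n0,n1,n2,n3} ∩ {n0,n4,n5} = {n0}; idom=n0
  n6: preds {n3,n4}: {n0,n1,n2,n3} ∩ {n0,n4} = {n0}; idom=n0
  n7: preds {n4,n6}: {n0,n4} ∩ {n0,n6} = {n0}; idom=n0

DF derivation:
  join n4 pred n0: · stop@n0
  join n4 pred n2: n2→n1 stop@n0
  join n4 pred n3: n3→n2→n1 stop@n0
  join n4 pred n5: n5→n4 stop@n0
  join n6 pred n3: n3→n2→n1 stop@n0
  join n6 pred n4: n4 stop@n0
  join n7 pred n4: n4 stop@n0
  join n7 pred n6: n6 stop@n0
  n0: DF=∅
  n1: DF={n4,n6}
  n2: DF={n4,n6}
  n3: DF={n4,n6}
  n4: DF={n4,n6,n7}
  n5: DF={n4}
  n6: DF={n7}
  n7: DF=∅

φ for i: defs {n1,n4,n6}
  DF⁺ = {n4,n6,n7}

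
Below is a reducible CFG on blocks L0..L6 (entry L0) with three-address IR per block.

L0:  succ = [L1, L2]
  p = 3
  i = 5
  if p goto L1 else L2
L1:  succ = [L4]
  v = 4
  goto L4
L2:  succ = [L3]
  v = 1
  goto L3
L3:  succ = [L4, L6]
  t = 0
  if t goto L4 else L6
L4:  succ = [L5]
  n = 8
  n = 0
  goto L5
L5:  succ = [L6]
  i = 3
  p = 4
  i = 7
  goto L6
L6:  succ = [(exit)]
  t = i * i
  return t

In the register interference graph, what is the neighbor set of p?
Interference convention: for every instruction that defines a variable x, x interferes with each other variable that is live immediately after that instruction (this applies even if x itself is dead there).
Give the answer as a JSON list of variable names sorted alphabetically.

Per-block:
  L0 def {i,p} use ∅
  L1 def {v} use ∅
  L2 def {v} use ∅
  L3 def {t} use ∅
  L4 def {n} use ∅
  L5 def {i,p} use ∅
  L6 def {t} use {i}

Liveness:
  live L0: ∅→{i}
  live L1: ∅→∅
  live L2: {i}→{i}
  live L3: {i}→{i}
  live L4: ∅→∅
  live L5: ∅→{i}
  live L6: {i}→∅

Interfere edges:
  i — {p,t,v}
  n — ∅
  p — {i}
  t — {i}
  v — {i}

N(p) = ["i"]

Answer: ["i"]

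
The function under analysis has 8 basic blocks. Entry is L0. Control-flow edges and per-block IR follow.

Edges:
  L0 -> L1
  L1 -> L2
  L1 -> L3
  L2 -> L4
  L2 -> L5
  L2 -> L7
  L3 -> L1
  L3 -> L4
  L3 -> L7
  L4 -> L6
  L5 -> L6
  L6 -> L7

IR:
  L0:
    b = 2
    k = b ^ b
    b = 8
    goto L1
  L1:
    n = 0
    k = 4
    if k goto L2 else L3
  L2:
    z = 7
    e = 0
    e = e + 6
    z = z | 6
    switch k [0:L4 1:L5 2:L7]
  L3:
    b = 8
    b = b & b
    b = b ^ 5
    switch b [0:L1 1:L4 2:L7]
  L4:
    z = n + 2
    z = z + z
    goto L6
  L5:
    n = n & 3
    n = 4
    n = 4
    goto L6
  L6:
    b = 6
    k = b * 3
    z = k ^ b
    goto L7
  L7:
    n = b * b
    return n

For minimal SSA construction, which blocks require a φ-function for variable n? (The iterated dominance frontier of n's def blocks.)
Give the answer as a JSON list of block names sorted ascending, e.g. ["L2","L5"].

Answer: ["L1", "L6", "L7"]

Working:
idom tree: L1←L0 L2←L1 L3←L1 L4←L1 L5←L2 L6←L1 L7←L1
Dom∩ at merges:
  L1: preds {L0,L3}: {L0} ∩ {L0,L1,L3} = {L0}; idom=L0
  L4: preds {L2,L3}: {L0,L1,L2} ∩ {L0,L1,L3} = {L0,L1}; idom=L1
  L6: preds {L4,L5}: {L0,L1,L4} ∩ {L0,L1,L2,L5} = {L0,L1}; idom=L1
  L7: preds {L2,L3,L6}: {L0,L1,L2} ∩ {L0,L1,L3} ∩ {L0,L1,L6} = {L0,L1}; idom=L1

DF walk-up:
  L1←L0: walk · to L0
  L1←L3: walk L3→L1 to L0
  L4←L2: walk L2 to L1
  L4←L3: walk L3 to L1
  L6←L4: walk L4 to L1
  L6←L5: walk L5→L2 to L1
  L7←L2: walk L2 to L1
  L7←L3: walk L3 to L1
  L7←L6: walk L6 to L1
  L0 → ∅
  L1 → {L1}
  L2 → {L4,L6,L7}
  L3 → {L1,L4,L7}
  L4 → {L6}
  L5 → {L6}
  L6 → {L7}
  L7 → ∅

φ for n: defs {L1,L5,L7}
  DF⁺ = {L1,L6,L7}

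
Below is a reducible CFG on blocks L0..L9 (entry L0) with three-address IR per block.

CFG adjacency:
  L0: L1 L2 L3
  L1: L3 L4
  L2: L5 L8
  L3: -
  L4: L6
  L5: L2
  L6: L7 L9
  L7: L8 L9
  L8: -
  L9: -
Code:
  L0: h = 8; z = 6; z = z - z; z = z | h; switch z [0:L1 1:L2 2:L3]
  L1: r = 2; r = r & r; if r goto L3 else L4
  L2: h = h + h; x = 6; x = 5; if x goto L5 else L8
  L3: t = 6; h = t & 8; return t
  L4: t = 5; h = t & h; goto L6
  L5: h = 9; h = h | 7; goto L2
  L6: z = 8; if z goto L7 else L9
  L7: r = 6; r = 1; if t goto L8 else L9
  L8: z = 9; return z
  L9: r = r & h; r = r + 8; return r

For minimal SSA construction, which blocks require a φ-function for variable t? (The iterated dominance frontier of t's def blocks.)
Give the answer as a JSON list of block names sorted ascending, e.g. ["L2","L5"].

idom tree: L1←L0 L2←L0 L3←L0 L4←L1 L5←L2 L6←L4 L7←L6 L8←L0 L9←L6
Dom∩ at merges:
  L2: preds {L0,L5}: {L0} ∩ {L0,L2,L5} = {L0}; idom=L0
  L3: preds {L0,L1}: {L0} ∩ {L0,L1} = {L0}; idom=L0
  L8: preds {L2,L7}: {L0,L2} ∩ {L0,L1,L4,L6,L7} = {L0}; idom=L0
  L9: preds {L6,L7}: {L0,L1,L4,L6} ∩ {L0,L1,L4,L6,L7} = {L0,L1,L4,L6}; idom=L6

DF derivation:
  L2←L0: walk · to L0
  L2←L5: walk L5→L2 to L0
  L3←L0: walk · to L0
  L3←L1: walk L1 to L0
  L8←L2: walk L2 to L0
  L8←L7: walk L7→L6→L4→L1 to L0
  L9←L6: walk · to L6
  L9←L7: walk L7 to L6
  L0: DF=∅
  L1: DF={L3,L8}
  L2: DF={L2,L8}
  L3: DF=∅
  L4: DF={L8}
  L5: DF={L2}
  L6: DF={L8}
  L7: DF={L8,L9}
  L8: DF=∅
  L9: DF=∅

φ for t: defs {L3,L4}
  DF⁺ = {L8}

Answer: ["L8"]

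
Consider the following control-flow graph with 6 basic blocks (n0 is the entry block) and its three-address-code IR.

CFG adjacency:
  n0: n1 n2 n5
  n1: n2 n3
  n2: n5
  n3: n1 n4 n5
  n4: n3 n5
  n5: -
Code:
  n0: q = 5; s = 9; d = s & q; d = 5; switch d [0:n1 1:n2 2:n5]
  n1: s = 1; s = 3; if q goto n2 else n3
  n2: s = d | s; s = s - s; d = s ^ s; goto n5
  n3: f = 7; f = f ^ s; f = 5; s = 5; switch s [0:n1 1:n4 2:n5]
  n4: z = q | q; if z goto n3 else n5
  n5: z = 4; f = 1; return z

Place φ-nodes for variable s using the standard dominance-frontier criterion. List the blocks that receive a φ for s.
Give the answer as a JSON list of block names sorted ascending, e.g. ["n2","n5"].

idom tree: n1←n0 n2←n0 n3←n1 n4←n3 n5←n0
Dom∩ at merges:
  n1: preds {n0,n3}: {n0} ∩ {n0,n1,n3} = {n0}; idom=n0
  n2: preds {n0,n1}: {n0} ∩ {n0,n1} = {n0}; idom=n0
  n3: preds {n1,n4}: {n0,n1} ∩ {n0,n1,n3,n4} = {n0,n1}; idom=n1
  n5: preds {n0,n2,n3,n4}: {n0} ∩ {n0,n2} ∩ {n0,n1,n3} ∩ {n0,n1,n3,n4} = {n0}; idom=n0

Frontier:
  join n1 pred n0: · stop@n0
  join n1 pred n3: n3→n1 stop@n0
  join n2 pred n0: · stop@n0
  join n2 pred n1: n1 stop@n0
  join n3 pred n1: · stop@n1
  join n3 pred n4: n4→n3 stop@n1
  join n5 pred n0: · stop@n0
  join n5 pred n2: n2 stop@n0
  join n5 pred n3: n3→n1 stop@n0
  join n5 pred n4: n4→n3→n1 stop@n0
  n0: DF=∅
  n1: DF={n1,n2,n5}
  n2: DF={n5}
  n3: DF={n1,n3,n5}
  n4: DF={n3,n5}
  n5: DF=∅

φ for s: defs {n0,n1,n2,n3}
  DF⁺ = {n1,n2,n3,n5}

Answer: ["n1", "n2", "n3", "n5"]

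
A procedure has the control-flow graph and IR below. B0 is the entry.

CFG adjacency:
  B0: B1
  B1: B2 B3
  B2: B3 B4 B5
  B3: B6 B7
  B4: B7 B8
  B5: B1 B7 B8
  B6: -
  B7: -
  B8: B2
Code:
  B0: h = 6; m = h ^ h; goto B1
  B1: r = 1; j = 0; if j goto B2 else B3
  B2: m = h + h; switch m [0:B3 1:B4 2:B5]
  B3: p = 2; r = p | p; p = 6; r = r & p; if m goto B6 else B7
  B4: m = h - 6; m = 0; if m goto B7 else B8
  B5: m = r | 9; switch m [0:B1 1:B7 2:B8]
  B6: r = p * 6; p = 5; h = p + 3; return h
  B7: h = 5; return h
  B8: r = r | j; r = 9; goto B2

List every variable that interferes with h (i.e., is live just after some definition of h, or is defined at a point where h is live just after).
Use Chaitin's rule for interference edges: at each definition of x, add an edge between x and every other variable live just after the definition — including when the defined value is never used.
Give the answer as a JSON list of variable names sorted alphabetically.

Block summaries:
  B0 def {h,m} use ∅
  B1 def {j,r} use ∅
  B2 def {m} use {h}
  B3 def {p,r} use {m}
  B4 def {m} use {h}
  B5 def {m} use {r}
  B6 def {h,p,r} use {p}
  B7 def {h} use ∅
  B8 def {r} use {j,r}

Liveness:
  live B0: ∅→{h,m}
  live B1: {h,m}→{h,j,m,r}
  live B2: {h,j,r}→{h,j,m,r}
  live B3: {m}→{p}
  live B4: {h,j,r}→{h,j,r}
  live B5: {h,j,r}→{h,j,m,r}
  live B6: {p}→∅
  live B7: ∅→∅
  live B8: {h,j,r}→{h,j,r}

Interference:
  h — {j,m,r}
  j — {h,m,r}
  m — {h,j,p,r}
  p — {m,r}
  r — {h,j,m,p}

N(h) = ["j", "m", "r"]

Answer: ["j", "m", "r"]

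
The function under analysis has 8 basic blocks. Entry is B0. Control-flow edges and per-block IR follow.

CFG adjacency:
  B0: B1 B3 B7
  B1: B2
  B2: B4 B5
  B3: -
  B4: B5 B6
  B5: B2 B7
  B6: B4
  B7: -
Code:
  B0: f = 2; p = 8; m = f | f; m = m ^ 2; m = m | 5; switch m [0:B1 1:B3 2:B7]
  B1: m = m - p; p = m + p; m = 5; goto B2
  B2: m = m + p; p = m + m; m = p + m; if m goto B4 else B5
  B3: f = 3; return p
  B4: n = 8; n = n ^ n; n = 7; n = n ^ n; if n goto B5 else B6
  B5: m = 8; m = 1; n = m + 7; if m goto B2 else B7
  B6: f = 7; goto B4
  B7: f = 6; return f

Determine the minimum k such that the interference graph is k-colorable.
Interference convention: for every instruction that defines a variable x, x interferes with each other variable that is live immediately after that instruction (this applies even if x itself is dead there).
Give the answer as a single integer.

def/use:
  B0: {f,m,p} / ∅
  B1: {m,p} / {m,p}
  B2: {m,p} / {m,p}
  B3: {f} / {p}
  B4: {n} / ∅
  B5: {m,n} / ∅
  B6: {f} / ∅
  B7: {f} / ∅

Live sets:
  live B0: ∅→{m,p}
  live B1: {m,p}→{m,p}
  live B2: {m,p}→{p}
  live B3: {p}→∅
  live B4: {p}→{p}
  live B5: {p}→{m,p}
  live B6: {p}→{p}
  live B7: ∅→∅

Interference:
  f↔{p}
  m↔{n,p}
  n↔{m,p}
  p↔{f,m,n}

Colouring:
  clique {m,n,p} ⇒ need ≥ 3
  assign f→r1 m→r1 n→r2 p→r0 — no edge inside a register ⇒ χ ≤ 3
  χ = 3

Answer: 3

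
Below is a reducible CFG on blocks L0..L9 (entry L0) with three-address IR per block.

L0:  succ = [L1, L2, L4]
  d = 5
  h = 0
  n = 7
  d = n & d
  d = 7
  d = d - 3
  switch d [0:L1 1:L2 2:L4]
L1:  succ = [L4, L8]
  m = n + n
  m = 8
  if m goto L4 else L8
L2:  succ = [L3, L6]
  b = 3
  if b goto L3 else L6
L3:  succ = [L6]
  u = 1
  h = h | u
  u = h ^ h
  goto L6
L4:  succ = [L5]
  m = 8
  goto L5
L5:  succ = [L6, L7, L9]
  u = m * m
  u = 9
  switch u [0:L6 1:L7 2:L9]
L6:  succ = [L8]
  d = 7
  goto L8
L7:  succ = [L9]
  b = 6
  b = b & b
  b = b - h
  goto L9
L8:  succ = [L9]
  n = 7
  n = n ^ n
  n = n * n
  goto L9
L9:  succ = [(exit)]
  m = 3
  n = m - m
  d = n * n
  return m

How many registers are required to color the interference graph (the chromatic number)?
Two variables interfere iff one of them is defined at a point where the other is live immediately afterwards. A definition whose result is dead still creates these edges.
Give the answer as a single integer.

Answer: 4

Working:
def/use:
  L0: def={d,h,n} ue=∅
  L1: def={m} ue={n}
  L2: def={b} ue=∅
  L3: def={h,u} ue={h}
  L4: def={m} ue=∅
  L5: def={u} ue={m}
  L6: def={d} ue=∅
  L7: def={b} ue={h}
  L8: def={n} ue=∅
  L9: def={d,m,n} ue=∅

Liveness:
  L0: in=∅ out={h,n}
  L1: in={h,n} out={h}
  L2: in={h} out={h}
  L3: in={h} out=∅
  L4: in={h} out={h,m}
  L5: in={h,m} out={h}
  L6: in=∅ out=∅
  L7: in={h} out=∅
  L8: in=∅ out=∅
  L9: in=∅ out=∅

Conflict graph:
  b: {h}
  d: {h,m,n}
  h: {b,d,m,n,u}
  m: {d,h,n}
  n: {d,h,m}
  u: {h}

Colouring:
  lower bound: {d,h,m,n} mutually conflict ⇒ χ ≥ 4
  4-colouring: c0={h}  c1={b,d,u}  c2={m}  c3={n}
  χ = 4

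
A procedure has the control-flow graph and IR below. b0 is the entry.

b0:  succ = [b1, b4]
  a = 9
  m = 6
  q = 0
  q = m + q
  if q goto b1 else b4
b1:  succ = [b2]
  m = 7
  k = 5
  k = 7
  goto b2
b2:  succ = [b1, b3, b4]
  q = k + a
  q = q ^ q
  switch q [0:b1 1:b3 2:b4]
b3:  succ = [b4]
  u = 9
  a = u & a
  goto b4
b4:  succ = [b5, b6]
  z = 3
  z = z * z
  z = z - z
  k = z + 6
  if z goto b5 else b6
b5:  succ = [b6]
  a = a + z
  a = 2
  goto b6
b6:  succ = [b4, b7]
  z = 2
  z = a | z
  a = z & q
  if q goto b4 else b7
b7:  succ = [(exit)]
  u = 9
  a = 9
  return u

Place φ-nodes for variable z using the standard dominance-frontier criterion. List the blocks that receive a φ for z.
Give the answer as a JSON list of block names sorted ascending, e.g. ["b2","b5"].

idom tree: b1←b0 b2←b1 b3←b2 b4←b0 b5←b4 b6←b4 b7←b6
Dom at joins:
  b1: preds {b0,b2}: {b0} ∩ {b0,b1,b2} = {b0}; idom=b0
  b4: preds {b0,b2,b3,b6}: {b0} ∩ {b0,b1,b2} ∩ {b0,b1,b2,b3} ∩ {b0,b4,b6} = {b0}; idom=b0
  b6: preds {b4,b5}: {b0,b4} ∩ {b0,b4,b5} = {b0,b4}; idom=b4

Frontier:
  join b1 pred b0: · stop@b0
  join b1 pred b2: b2→b1 stop@b0
  join b4 pred b0: · stop@b0
  join b4 pred b2: b2→b1 stop@b0
  join b4 pred b3: b3→b2→b1 stop@b0
  join b4 pred b6: b6→b4 stop@b0
  join b6 pred b4: · stop@b4
  join b6 pred b5: b5 stop@b4
  b0 → ∅
  b1 → {b1,b4}
  b2 → {b1,b4}
  b3 → {b4}
  b4 → {b4}
  b5 → {b6}
  b6 → {b4}
  b7 → ∅

φ for z: defs {b4,b6}
  DF⁺ = {b4}

Answer: ["b4"]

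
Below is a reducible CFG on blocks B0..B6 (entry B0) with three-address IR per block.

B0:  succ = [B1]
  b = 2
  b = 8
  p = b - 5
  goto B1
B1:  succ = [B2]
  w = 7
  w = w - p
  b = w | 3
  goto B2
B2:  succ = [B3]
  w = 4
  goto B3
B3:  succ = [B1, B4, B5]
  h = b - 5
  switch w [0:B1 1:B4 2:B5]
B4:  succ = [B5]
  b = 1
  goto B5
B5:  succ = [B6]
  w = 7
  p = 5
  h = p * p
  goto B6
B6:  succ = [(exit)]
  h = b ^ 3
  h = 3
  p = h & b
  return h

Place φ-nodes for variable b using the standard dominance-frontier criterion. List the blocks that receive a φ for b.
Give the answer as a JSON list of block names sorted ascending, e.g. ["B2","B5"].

Answer: ["B1", "B5"]

Working:
idom tree: B1←B0 B2←B1 B3←B2 B4←B3 B5←B3 B6←B5
Dom at joins:
  B1: preds {B0,B3}: {B0} ∩ {B0,B1,B2,B3} = {B0}; idom=B0
  B5: preds {B3,B4}: {B0,B1,B2,B3} ∩ {B0,B1,B2,B3,B4} = {B0,B1,B2,B3}; idom=B3

Frontier:
  join B1 pred B0: · stop@B0
  join B1 pred B3: B3→B2→B1 stop@B0
  join B5 pred B3: · stop@B3
  join B5 pred B4: B4 stop@B3
  DF(B0)=∅
  DF(B1)={B1}
  DF(B2)={B1}
  DF(B3)={B1}
  DF(B4)={B5}
  DF(B5)=∅
  DF(B6)=∅

φ for b: defs {B0,B1,B4}
  DF⁺ = {B1,B5}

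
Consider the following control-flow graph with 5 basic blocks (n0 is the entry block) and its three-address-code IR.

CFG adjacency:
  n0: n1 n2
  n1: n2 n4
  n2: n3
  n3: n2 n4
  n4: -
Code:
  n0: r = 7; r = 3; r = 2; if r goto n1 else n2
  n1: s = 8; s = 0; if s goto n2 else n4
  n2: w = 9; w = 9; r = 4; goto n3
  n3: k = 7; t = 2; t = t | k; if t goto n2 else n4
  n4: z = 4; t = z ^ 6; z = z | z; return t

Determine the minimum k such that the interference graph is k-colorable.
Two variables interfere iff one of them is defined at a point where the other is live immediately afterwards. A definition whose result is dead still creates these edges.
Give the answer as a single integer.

Answer: 2

Derivation:
Block summaries:
  n0: {r} / ∅
  n1: {s} / ∅
  n2: {r,w} / ∅
  n3: {k,t} / ∅
  n4: {t,z} / ∅

Live sets:
  n0: in=∅ out=∅
  n1: in=∅ out=∅
  n2: in=∅ out=∅
  n3: in=∅ out=∅
  n4: in=∅ out=∅

Interfere edges:
  k — {t}
  r — ∅
  s — ∅
  t — {k,z}
  w — ∅
  z — {t}

Registers:
  {k,t} pairwise interfere (2-clique) ⇒ χ ≥ 2
  assign k→r1 r→r0 s→r0 t→r0 w→r0 z→r1 — no edge inside a register ⇒ χ ≤ 2
  χ = 2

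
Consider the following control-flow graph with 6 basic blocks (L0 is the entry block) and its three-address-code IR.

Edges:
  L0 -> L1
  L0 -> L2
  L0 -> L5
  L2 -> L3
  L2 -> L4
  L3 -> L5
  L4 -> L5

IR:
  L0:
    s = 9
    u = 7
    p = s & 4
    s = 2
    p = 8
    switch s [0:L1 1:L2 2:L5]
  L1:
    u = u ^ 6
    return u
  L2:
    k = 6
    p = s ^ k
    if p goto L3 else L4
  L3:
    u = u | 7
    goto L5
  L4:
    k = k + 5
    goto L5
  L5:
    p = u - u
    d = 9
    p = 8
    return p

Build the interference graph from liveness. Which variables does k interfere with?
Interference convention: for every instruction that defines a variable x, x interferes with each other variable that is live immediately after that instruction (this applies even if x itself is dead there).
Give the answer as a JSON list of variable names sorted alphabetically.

def/use:
  L0: def={p,s,u} ue=∅
  L1: def={u} ue={u}
  L2: def={k,p} ue={s}
  L3: def={u} ue={u}
  L4: def={k} ue={k}
  L5: def={d,p} ue={u}

Backward fixpoint:
  L0 li=∅ lo={s,u}
  L1 li={u} lo=∅
  L2 li={s,u} lo={k,u}
  L3 li={u} lo={u}
  L4 li={k,u} lo={u}
  L5 li={u} lo=∅

Interfere edges:
  d↔∅
  k↔{p,s,u}
  p↔{k,s,u}
  s↔{k,p,u}
  u↔{k,p,s}

N(k) = ["p", "s", "u"]

Answer: ["p", "s", "u"]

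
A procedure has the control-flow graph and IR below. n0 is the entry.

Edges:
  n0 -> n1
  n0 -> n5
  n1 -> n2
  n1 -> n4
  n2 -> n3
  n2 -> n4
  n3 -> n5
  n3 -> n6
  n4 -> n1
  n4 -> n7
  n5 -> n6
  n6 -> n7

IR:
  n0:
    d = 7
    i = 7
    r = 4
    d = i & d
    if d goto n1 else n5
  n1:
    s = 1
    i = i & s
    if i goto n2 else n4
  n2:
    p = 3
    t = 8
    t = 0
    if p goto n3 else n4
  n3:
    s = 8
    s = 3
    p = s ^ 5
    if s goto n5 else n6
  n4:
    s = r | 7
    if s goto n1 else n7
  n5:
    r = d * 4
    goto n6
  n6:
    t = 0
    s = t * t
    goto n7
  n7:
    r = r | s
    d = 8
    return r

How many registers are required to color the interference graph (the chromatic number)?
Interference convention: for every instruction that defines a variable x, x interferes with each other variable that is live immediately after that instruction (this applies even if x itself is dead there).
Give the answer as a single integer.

Answer: 5

Derivation:
Block summaries:
  n0 def {d,i,r} use ∅
  n1 def {i,s} use {i}
  n2 def {p,t} use ∅
  n3 def {p,s} use ∅
  n4 def {s} use {r}
  n5 def {r} use {d}
  n6 def {s,t} use ∅
  n7 def {d,r} use {r,s}

Liveness:
  n0 li=∅ lo={d,i,r}
  n1 li={d,i,r} lo={d,i,r}
  n2 li={d,i,r} lo={d,i,r}
  n3 li={d,r} lo={d,r}
  n4 li={d,i,r} lo={d,i,r,s}
  n5 li={d} lo={r}
  n6 li={r} lo={r,s}
  n7 li={r,s} lo=∅

Interfere edges:
  d: {i,p,r,s,t}
  i: {d,p,r,s,t}
  p: {d,i,r,s,t}
  r: {d,i,p,s,t}
  s: {d,i,p,r}
  t: {d,i,p,r}

Chromatic number:
  {d,i,p,r,s} pairwise interfere (5-clique) ⇒ χ ≥ 5
  assign d→c0 i→c1 p→c2 r→c3 s→c4 t→c4 — no edge inside a register ⇒ χ ≤ 5
  χ = 5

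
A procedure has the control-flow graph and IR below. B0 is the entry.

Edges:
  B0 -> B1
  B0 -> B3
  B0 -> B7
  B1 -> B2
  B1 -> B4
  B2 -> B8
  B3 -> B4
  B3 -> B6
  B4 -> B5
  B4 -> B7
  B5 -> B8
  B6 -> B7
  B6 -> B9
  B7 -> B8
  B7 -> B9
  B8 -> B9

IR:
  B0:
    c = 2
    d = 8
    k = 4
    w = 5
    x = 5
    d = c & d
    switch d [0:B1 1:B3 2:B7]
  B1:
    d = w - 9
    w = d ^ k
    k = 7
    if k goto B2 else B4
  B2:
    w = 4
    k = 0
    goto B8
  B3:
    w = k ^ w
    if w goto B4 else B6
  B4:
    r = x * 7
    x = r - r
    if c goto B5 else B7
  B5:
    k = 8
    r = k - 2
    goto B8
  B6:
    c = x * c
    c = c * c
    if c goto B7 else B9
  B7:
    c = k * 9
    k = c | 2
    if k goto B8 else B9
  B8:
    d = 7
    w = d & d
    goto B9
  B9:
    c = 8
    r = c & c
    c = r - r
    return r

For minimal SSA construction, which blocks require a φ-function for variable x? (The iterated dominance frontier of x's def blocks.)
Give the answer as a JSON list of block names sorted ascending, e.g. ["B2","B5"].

idom tree: B1←B0 B2←B1 B3←B0 B4←B0 B5←B4 B6←B3 B7←B0 B8←B0 B9←B0
Dom∩ at merges:
  B4: preds {B1,B3}: {B0,B1} ∩ {B0,B3} = {B0}; idom=B0
  B7: preds {B0,B4,B6}: {B0} ∩ {B0,B4} ∩ {B0,B3,B6} = {B0}; idom=B0
  B8: preds {B2,B5,B7}: {B0,B1,B2} ∩ {B0,B4,B5} ∩ {B0,B7} = {B0}; idom=B0
  B9: preds {B6,B7,B8}: {B0,B3,B6} ∩ {B0,B7} ∩ {B0,B8} = {B0}; idom=B0

Frontier:
  join B4 pred B1: B1 stop@B0
  join B4 pred B3: B3 stop@B0
  join B7 pred B0: · stop@B0
  join B7 pred B4: B4 stop@B0
  join B7 pred B6: B6→B3 stop@B0
  join B8 pred B2: B2→B1 stop@B0
  join B8 pred B5: B5→B4 stop@B0
  join B8 pred B7: B7 stop@B0
  join B9 pred B6: B6→B3 stop@B0
  join B9 pred B7: B7 stop@B0
  join B9 pred B8: B8 stop@B0
  DF(B0)=∅
  DF(B1)={B4,B8}
  DF(B2)={B8}
  DF(B3)={B4,B7,B9}
  DF(B4)={B7,B8}
  DF(B5)={B8}
  DF(B6)={B7,B9}
  DF(B7)={B8,B9}
  DF(B8)={B9}
  DF(B9)=∅

φ for x: defs {B0,B4}
  DF⁺ = {B7,B8,B9}

Answer: ["B7", "B8", "B9"]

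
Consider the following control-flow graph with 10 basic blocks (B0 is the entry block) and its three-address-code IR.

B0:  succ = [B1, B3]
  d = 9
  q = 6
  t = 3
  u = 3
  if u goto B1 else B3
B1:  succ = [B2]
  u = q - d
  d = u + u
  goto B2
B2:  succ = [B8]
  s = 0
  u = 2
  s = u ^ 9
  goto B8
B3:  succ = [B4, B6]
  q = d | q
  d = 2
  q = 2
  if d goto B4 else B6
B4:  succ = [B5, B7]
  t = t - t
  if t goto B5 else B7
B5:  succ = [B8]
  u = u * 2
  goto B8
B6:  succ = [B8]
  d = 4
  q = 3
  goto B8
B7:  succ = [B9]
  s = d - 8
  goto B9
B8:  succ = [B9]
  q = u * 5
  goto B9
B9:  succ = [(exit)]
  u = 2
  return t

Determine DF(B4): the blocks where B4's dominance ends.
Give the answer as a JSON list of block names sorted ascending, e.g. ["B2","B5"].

idom tree: B1←B0 B2←B1 B3←B0 B4←B3 B5←B4 B6←B3 B7←B4 B8←B0 B9←B0
Join-block Dom:
  B8: preds {B2,B5,B6}: {B0,B1,B2} ∩ {B0,B3,B4,B5} ∩ {B0,B3,B6} = {B0}; idom=B0
  B9: preds {B7,B8}: {B0,B3,B4,B7} ∩ {B0,B8} = {B0}; idom=B0

Frontier:
  join B8 pred B2: B2→B1 stop@B0
  join B8 pred B5: B5→B4→B3 stop@B0
  join B8 pred B6: B6→B3 stop@B0
  join B9 pred B7: B7→B4→B3 stop@B0
  join B9 pred B8: B8 stop@B0
  B0: DF=∅
  B1: DF={B8}
  B2: DF={B8}
  B3: DF={B8,B9}
  B4: DF={B8,B9}
  B5: DF={B8}
  B6: DF={B8}
  B7: DF={B9}
  B8: DF={B9}
  B9: DF=∅

DF(B4) = ["B8", "B9"]

Answer: ["B8", "B9"]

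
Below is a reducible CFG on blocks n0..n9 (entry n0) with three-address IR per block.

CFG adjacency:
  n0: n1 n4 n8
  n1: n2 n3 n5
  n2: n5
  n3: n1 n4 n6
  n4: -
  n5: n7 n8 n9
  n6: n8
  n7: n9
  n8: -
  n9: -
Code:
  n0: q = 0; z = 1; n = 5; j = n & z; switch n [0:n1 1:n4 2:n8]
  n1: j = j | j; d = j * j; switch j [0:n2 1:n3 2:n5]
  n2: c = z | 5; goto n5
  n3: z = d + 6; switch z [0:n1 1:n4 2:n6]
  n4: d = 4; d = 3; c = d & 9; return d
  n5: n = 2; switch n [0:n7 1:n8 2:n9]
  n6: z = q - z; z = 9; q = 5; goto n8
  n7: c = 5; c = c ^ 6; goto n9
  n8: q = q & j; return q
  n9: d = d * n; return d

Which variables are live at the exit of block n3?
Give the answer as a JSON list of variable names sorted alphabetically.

Per-block:
  n0: {j,n,q,z} / ∅
  n1: {d,j} / {j}
  n2: {c} / {z}
  n3: {z} / {d}
  n4: {c,d} / ∅
  n5: {n} / ∅
  n6: {q,z} / {q,z}
  n7: {c} / ∅
  n8: {q} / {j,q}
  n9: {d} / {d,n}

Backward fixpoint:
  n0: in=∅ out={j,q,z}
  n1: in={j,q,z} out={d,j,q,z}
  n2: in={d,j,q,z} out={d,j,q}
  n3: in={d,j,q} out={j,q,z}
  n4: in=∅ out=∅
  n5: in={d,j,q} out={d,j,n,q}
  n6: in={j,q,z} out={j,q}
  n7: in={d,n} out={d,n}
  n8: in={j,q} out=∅
  n9: in={d,n} out=∅

live-out(n3) = ["j", "q", "z"]

Answer: ["j", "q", "z"]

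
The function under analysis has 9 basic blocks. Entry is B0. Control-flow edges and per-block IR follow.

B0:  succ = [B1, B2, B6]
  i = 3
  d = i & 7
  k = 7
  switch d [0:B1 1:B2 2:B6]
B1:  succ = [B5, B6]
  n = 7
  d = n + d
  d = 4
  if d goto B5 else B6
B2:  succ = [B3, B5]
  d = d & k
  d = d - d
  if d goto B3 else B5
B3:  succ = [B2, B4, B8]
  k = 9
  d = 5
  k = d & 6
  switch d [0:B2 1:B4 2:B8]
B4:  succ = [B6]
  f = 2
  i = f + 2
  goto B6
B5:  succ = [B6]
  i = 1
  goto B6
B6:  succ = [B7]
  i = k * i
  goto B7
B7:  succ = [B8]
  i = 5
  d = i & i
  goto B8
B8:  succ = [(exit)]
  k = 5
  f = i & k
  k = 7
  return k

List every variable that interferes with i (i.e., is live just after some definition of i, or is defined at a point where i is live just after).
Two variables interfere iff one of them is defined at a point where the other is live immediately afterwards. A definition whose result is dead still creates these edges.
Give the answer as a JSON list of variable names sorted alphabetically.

Block summaries:
  B0: def={d,i,k} ue=∅
  B1: def={d,n} ue={d}
  B2: def={d} ue={d,k}
  B3: def={d,k} ue=∅
  B4: def={f,i} ue=∅
  B5: def={i} ue=∅
  B6: def={i} ue={i,k}
  B7: def={d,i} ue=∅
  B8: def={f,k} ue={i}

Liveness:
  B0: in=∅ out={d,i,k}
  B1: in={d,i,k} out={i,k}
  B2: in={d,i,k} out={i,k}
  B3: in={i} out={d,i,k}
  B4: in={k} out={i,k}
  B5: in={k} out={i,k}
  B6: in={i,k} out=∅
  B7: in=∅ out={i}
  B8: in={i} out=∅

Interfere edges:
  d: {i,k,n}
  f: {k}
  i: {d,k,n}
  k: {d,f,i,n}
  n: {d,i,k}

N(i) = ["d", "k", "n"]

Answer: ["d", "k", "n"]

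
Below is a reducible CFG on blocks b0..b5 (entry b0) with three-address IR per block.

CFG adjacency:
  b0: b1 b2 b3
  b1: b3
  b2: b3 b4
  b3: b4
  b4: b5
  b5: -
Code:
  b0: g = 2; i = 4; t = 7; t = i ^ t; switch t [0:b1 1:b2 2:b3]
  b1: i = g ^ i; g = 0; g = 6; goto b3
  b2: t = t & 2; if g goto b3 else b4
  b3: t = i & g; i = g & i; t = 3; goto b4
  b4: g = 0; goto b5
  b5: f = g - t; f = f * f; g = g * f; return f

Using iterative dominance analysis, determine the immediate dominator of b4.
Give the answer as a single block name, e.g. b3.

idom tree: b1←b0 b2←b0 b3←b0 b4←b0 b5←b4
Dom∩ at merges:
  b3: preds {b0,b1,b2}: {b0} ∩ {b0,b1} ∩ {b0,b2} = {b0}; idom=b0
  b4: preds {b2,b3}: {b0,b2} ∩ {b0,b3} = {b0}; idom=b0

idom(b4) = b0

Answer: b0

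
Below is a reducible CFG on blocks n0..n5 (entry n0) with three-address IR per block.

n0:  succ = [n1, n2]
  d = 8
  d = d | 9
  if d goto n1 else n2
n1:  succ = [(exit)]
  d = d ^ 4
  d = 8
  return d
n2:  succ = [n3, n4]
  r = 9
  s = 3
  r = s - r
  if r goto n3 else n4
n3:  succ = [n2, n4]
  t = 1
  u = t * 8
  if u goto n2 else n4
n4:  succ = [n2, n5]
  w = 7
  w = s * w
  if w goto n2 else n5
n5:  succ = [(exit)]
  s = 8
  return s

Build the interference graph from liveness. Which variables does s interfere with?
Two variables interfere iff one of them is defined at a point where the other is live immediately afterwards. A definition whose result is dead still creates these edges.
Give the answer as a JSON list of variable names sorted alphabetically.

Answer: ["r", "t", "u", "w"]

Derivation:
Block summaries:
  n0 def {d} use ∅
  n1 def {d} use {d}
  n2 def {r,s} use ∅
  n3 def {t,u} use ∅
  n4 def {w} use {s}
  n5 def {s} use ∅

Backward fixpoint:
  n0: in=∅ out={d}
  n1: in={d} out=∅
  n2: in=∅ out={s}
  n3: in={s} out={s}
  n4: in={s} out=∅
  n5: in=∅ out=∅

Interference:
  d↔∅
  r↔{s}
  s↔{r,t,u,w}
  t↔{s}
  u↔{s}
  w↔{s}

N(s) = ["r", "t", "u", "w"]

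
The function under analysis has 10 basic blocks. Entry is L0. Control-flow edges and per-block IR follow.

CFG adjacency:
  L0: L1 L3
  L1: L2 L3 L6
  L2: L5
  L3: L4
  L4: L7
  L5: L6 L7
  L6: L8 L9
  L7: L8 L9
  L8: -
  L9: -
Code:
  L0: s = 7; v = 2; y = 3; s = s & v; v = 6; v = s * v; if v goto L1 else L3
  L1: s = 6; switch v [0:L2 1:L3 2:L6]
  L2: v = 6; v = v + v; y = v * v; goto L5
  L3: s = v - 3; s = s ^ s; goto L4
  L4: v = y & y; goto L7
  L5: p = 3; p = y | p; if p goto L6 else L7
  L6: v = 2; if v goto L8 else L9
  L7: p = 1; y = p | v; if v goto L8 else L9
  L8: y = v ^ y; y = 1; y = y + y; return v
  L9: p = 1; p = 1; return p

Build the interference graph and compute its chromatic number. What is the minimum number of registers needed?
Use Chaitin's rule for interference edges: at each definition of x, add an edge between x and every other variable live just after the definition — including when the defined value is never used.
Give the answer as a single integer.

Answer: 3

Derivation:
def/use:
  L0 def {s,v,y} use ∅
  L1 def {s} use {v}
  L2 def {v,y} use ∅
  L3 def {s} use {v}
  L4 def {v} use {y}
  L5 def {p} use {y}
  L6 def {v} use ∅
  L7 def {p,y} use {v}
  L8 def {y} use {v,y}
  L9 def {p} use ∅

Liveness:
  L0 li=∅ lo={v,y}
  L1 li={v,y} lo={v,y}
  L2 li=∅ lo={v,y}
  L3 li={v,y} lo={y}
  L4 li={y} lo={v}
  L5 li={v,y} lo={v,y}
  L6 li={y} lo={v,y}
  L7 li={v} lo={v,y}
  L8 li={v,y} lo=∅
  L9 li=∅ lo=∅

Interference:
  p↔{v,y}
  s↔{v,y}
  v↔{p,s,y}
  y↔{p,s,v}

Registers:
  clique {p,v,y} ⇒ need ≥ 3
  3-colouring: r0={v}  r1={y}  r2={p,s}
  χ = 3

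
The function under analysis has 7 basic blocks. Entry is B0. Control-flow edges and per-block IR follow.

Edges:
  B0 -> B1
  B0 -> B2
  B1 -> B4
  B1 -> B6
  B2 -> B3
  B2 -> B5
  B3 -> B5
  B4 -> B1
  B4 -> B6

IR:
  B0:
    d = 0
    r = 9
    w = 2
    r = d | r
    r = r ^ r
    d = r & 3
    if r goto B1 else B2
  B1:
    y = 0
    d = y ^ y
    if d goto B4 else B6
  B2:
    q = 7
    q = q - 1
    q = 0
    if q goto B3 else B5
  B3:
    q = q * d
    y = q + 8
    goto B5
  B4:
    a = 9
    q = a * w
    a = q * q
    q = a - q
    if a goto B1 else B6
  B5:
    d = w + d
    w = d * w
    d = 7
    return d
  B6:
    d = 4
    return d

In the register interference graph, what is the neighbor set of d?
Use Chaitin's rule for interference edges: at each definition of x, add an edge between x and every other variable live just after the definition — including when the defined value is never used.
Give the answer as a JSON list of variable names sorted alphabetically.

Answer: ["q", "r", "w", "y"]

Derivation:
Block summaries:
  B0: def={d,r,w} ue=∅
  B1: def={d,y} ue=∅
  B2: def={q} ue=∅
  B3: def={q,y} ue={d,q}
  B4: def={a,q} ue={w}
  B5: def={d,w} ue={d,w}
  B6: def={d} ue=∅

Backward fixpoint:
  B0 li=∅ lo={d,w}
  B1 li={w} lo={w}
  B2 li={d,w} lo={d,q,w}
  B3 li={d,q,w} lo={d,w}
  B4 li={w} lo={w}
  B5 li={d,w} lo=∅
  B6 li=∅ lo=∅

Conflict graph:
  a — {q,w}
  d — {q,r,w,y}
  q — {a,d,w}
  r — {d,w}
  w — {a,d,q,r,y}
  y — {d,w}

N(d) = ["q", "r", "w", "y"]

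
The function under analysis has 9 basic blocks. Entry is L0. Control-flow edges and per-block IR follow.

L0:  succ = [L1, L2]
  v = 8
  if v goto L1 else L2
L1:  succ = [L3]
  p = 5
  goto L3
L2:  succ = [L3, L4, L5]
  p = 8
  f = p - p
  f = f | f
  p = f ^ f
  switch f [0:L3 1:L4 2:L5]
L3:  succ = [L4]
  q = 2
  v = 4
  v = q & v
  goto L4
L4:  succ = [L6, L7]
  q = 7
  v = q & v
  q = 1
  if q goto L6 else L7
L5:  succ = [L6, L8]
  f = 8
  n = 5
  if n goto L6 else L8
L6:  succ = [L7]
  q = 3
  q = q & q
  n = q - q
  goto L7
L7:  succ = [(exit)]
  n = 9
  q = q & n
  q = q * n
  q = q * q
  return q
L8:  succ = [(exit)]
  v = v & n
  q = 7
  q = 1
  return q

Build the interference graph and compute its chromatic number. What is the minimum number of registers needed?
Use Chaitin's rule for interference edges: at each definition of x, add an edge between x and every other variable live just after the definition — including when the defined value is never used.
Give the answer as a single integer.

Block summaries:
  L0: def={v} ue=∅
  L1: def={p} ue=∅
  L2: def={f,p} ue=∅
  L3: def={q,v} ue=∅
  L4: def={q,v} ue={v}
  L5: def={f,n} ue=∅
  L6: def={n,q} ue=∅
  L7: def={n,q} ue={q}
  L8: def={q,v} ue={n,v}

Live sets:
  L0: in=∅ out={v}
  L1: in=∅ out=∅
  L2: in={v} out={v}
  L3: in=∅ out={v}
  L4: in={v} out={q}
  L5: in={v} out={n,v}
  L6: in=∅ out={q}
  L7: in={q} out=∅
  L8: in={n,v} out=∅

Interference:
  f — {p,v}
  n — {q,v}
  p — {f,v}
  q — {n,v}
  v — {f,n,p,q}

Colouring:
  lower bound: {f,p,v} mutually conflict ⇒ χ ≥ 3
  3-colouring: r0={v}  r1={f,n}  r2={p,q}
  χ = 3

Answer: 3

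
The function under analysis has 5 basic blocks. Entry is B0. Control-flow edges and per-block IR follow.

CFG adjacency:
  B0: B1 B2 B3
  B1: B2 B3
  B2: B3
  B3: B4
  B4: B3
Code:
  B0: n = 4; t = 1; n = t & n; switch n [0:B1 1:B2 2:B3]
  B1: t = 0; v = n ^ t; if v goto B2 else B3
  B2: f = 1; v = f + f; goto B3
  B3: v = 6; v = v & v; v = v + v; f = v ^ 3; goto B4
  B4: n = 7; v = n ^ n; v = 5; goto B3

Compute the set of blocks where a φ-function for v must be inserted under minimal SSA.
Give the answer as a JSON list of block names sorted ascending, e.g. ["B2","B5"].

Answer: ["B2", "B3"]

Derivation:
idom tree: B1←B0 B2←B0 B3←B0 B4←B3
Join-block Dom:
  B2: preds {B0,B1}: {B0} ∩ {B0,B1} = {B0}; idom=B0
  B3: preds {B0,B1,B2,B4}: {B0} ∩ {B0,B1} ∩ {B0,B2} ∩ {B0,B3,B4} = {B0}; idom=B0

DF walk-up:
  B2←B0: walk · to B0
  B2←B1: walk B1 to B0
  B3←B0: walk · to B0
  B3←B1: walk B1 to B0
  B3←B2: walk B2 to B0
  B3←B4: walk B4→B3 to B0
  B0: DF=∅
  B1: DF={B2,B3}
  B2: DF={B3}
  B3: DF={B3}
  B4: DF={B3}

φ for v: defs {B1,B2,B3,B4}
  DF⁺ = {B2,B3}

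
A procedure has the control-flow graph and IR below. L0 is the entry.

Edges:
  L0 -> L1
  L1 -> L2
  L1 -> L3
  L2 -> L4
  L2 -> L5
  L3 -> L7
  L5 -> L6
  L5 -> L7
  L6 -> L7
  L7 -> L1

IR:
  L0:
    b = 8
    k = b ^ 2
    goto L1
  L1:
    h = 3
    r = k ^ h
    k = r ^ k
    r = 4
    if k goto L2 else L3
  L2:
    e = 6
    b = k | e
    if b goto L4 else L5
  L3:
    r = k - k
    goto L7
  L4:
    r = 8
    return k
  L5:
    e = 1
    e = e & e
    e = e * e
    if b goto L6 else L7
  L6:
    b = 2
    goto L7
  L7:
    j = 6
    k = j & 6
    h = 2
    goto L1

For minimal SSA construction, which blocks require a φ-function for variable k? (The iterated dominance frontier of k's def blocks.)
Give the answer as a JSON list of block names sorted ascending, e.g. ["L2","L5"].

Answer: ["L1"]

Working:
idom tree: L1←L0 L2←L1 L3←L1 L4←L2 L5←L2 L6←L5 L7←L1
Dom∩ at merges:
  L1: preds {L0,L7}: {L0} ∩ {L0,L1,L7} = {L0}; idom=L0
  L7: preds {L3,L5,L6}: {L0,L1,L3} ∩ {L0,L1,L2,L5} ∩ {L0,L1,L2,L5,L6} = {L0,L1}; idom=L1

Frontier:
  join L1 pred L0: · stop@L0
  join L1 pred L7: L7→L1 stop@L0
  join L7 pred L3: L3 stop@L1
  join L7 pred L5: L5→L2 stop@L1
  join L7 pred L6: L6→L5→L2 stop@L1
  L0: DF=∅
  L1: DF={L1}
  L2: DF={L7}
  L3: DF={L7}
  L4: DF=∅
  L5: DF={L7}
  L6: DF={L7}
  L7: DF={L1}

φ for k: defs {L0,L1,L7}
  DF⁺ = {L1}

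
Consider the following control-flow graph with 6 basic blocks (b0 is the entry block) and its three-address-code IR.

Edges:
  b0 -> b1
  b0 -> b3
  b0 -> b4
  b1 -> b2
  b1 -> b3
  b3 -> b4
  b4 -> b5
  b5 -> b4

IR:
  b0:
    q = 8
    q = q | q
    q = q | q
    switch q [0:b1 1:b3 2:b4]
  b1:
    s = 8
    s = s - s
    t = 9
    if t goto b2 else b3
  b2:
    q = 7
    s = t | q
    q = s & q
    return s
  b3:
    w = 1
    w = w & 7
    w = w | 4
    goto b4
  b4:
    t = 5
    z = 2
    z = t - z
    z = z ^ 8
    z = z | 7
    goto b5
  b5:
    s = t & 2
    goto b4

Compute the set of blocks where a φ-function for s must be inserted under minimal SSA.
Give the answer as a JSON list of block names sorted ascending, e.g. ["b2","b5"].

idom tree: b1←b0 b2←b1 b3←b0 b4←b0 b5←b4
Dom∩ at merges:
  b3: preds {b0,b1}: {b0} ∩ {b0,b1} = {b0}; idom=b0
  b4: preds {b0,b3,b5}: {b0} ∩ {b0,b3} ∩ {b0,b4,b5} = {b0}; idom=b0

DF derivation:
  b3←b0: walk · to b0
  b3←b1: walk b1 to b0
  b4←b0: walk · to b0
  b4←b3: walk b3 to b0
  b4←b5: walk b5→b4 to b0
  b0: DF=∅
  b1: DF={b3}
  b2: DF=∅
  b3: DF={b4}
  b4: DF={b4}
  b5: DF={b4}

φ for s: defs {b1,b2,b5}
  DF⁺ = {b3,b4}

Answer: ["b3", "b4"]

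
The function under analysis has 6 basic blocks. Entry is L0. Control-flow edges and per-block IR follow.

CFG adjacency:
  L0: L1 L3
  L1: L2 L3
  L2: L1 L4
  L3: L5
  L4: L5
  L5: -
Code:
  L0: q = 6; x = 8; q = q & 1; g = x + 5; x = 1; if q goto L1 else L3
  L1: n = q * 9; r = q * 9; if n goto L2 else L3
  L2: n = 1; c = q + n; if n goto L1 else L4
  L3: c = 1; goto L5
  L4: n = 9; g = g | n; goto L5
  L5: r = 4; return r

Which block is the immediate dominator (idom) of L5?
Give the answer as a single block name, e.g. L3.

idom tree: L1←L0 L2←L1 L3←L0 L4←L2 L5←L0
Join-block Dom:
  L1: preds {L0,L2}: {L0} ∩ {L0,L1,L2} = {L0}; idom=L0
  L3: preds {L0,L1}: {L0} ∩ {L0,L1} = {L0}; idom=L0
  L5: preds {L3,L4}: {L0,L3} ∩ {L0,L1,L2,L4} = {L0}; idom=L0

idom(L5) = L0

Answer: L0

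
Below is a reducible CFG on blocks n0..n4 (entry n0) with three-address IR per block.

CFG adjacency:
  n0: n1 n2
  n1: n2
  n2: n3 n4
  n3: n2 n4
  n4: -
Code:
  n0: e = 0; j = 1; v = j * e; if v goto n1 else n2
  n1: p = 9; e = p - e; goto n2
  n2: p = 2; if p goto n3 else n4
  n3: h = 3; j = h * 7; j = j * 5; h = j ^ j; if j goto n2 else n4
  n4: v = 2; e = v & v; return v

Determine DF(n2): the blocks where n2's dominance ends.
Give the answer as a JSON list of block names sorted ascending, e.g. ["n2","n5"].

idom tree: n1←n0 n2←n0 n3←n2 n4←n2
Dom at joins:
  n2: preds {n0,n1,n3}: {n0} ∩ {n0,n1} ∩ {n0,n2,n3} = {n0}; idom=n0
  n4: preds {n2,n3}: {n0,n2} ∩ {n0,n2,n3} = {n0,n2}; idom=n2

DF walk-up:
  n2←n0: walk · to n0
  n2←n1: walk n1 to n0
  n2←n3: walk n3→n2 to n0
  n4←n2: walk · to n2
  n4←n3: walk n3 to n2
  DF(n0)=∅
  DF(n1)={n2}
  DF(n2)={n2}
  DF(n3)={n2,n4}
  DF(n4)=∅

DF(n2) = ["n2"]

Answer: ["n2"]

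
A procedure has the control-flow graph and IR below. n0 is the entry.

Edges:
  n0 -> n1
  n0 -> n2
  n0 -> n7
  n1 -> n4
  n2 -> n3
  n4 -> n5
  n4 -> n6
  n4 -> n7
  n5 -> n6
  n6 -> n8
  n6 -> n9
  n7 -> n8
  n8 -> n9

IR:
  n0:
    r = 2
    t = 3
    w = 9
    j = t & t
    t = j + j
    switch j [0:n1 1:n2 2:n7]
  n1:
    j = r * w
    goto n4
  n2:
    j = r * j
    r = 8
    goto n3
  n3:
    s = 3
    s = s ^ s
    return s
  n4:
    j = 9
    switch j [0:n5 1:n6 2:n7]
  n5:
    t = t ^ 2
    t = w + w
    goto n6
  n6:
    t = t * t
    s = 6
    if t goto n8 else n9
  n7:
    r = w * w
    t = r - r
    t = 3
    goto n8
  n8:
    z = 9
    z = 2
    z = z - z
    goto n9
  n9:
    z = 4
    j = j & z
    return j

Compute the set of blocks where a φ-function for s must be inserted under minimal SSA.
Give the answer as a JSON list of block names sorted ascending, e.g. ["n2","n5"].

idom tree: n1←n0 n2←n0 n3←n2 n4←n1 n5←n4 n6←n4 n7←n0 n8←n0 n9←n0
Dom at joins:
  n6: preds {n4,n5}: {n0,n1,n4} ∩ {n0,n1,n4,n5} = {n0,n1,n4}; idom=n4
  n7: preds {n0,n4}: {n0} ∩ {n0,n1,n4} = {n0}; idom=n0
  n8: preds {n6,n7}: {n0,n1,n4,n6} ∩ {n0,n7} = {n0}; idom=n0
  n9: preds {n6,n8}: {n0,n1,n4,n6} ∩ {n0,n8} = {n0}; idom=n0

DF walk-up:
  join n6 pred n4: · stop@n4
  join n6 pred n5: n5 stop@n4
  join n7 pred n0: · stop@n0
  join n7 pred n4: n4→n1 stop@n0
  join n8 pred n6: n6→n4→n1 stop@n0
  join n8 pred n7: n7 stop@n0
  join n9 pred n6: n6→n4→n1 stop@n0
  join n9 pred n8: n8 stop@n0
  DF(n0)=∅
  DF(n1)={n7,n8,n9}
  DF(n2)=∅
  DF(n3)=∅
  DF(n4)={n7,n8,n9}
  DF(n5)={n6}
  DF(n6)={n8,n9}
  DF(n7)={n8}
  DF(n8)={n9}
  DF(n9)=∅

φ for s: defs {n3,n6}
  DF⁺ = {n8,n9}

Answer: ["n8", "n9"]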